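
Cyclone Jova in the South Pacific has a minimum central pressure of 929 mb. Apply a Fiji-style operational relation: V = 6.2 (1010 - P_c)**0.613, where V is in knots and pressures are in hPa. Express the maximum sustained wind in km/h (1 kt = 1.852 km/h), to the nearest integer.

ΔP = 1010 − 929 = 81 mb.
V ≈ 6.2 × 81^0.613 = 6.2 × 14.788 ≈ 91.684 kt.
91.684 × 1.852 ≈ 169.80 km/h → 170 km/h.

170 km/h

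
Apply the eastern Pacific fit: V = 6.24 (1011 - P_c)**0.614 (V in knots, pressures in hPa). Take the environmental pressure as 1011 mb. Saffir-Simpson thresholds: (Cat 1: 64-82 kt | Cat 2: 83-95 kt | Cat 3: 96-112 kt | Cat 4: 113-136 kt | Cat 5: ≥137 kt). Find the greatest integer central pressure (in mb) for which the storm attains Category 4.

899 mb

Category 4 begins at V = 113 kt.
Required ΔP = (113/6.24)^(1/0.614) = 18.109^1.629 ≈ 111.86 mb.
P_c ≤ 1011 − 111.86 = 899.14, so the highest integer P_c is 899 mb.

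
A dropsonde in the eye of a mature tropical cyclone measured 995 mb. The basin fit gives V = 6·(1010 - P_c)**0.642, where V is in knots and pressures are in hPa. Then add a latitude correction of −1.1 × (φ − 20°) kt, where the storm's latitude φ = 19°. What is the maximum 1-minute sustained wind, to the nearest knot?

ΔP = 1010 − 995 = 15 mb.
15^0.642 ≈ 5.689.
V ≈ 6 × 5.689 ≈ 34.1 kt.
Latitude correction: −1.1 × (19 − 20) = 1.1 kt.
Corrected V ≈ 35.2 kt → 35 kt.

35 kt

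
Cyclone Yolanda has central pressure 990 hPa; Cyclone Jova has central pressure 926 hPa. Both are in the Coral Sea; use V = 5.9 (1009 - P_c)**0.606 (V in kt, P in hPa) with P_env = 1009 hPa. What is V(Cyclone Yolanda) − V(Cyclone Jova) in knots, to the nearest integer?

Cyclone Yolanda: ΔP = 19; V ≈ 5.9 × 19^0.606 ≈ 35.14 kt.
Cyclone Jova: ΔP = 83; V ≈ 5.9 × 83^0.606 ≈ 85.86 kt.
Difference ≈ 35.14 − 85.86 = -50.72 → -51 kt.

-51 kt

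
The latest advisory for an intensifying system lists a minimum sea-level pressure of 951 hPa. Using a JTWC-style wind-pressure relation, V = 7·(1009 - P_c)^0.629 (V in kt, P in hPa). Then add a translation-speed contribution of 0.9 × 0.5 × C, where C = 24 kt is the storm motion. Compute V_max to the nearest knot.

ΔP = 1009 − 951 = 58 hPa.
58^0.629 ≈ 12.859.
V ≈ 7 × 12.859 ≈ 90.0 kt.
Translation term: 0.9 × 0.5 × 24 = 10.8 kt.
Corrected V ≈ 100.8 kt → 101 kt.

101 kt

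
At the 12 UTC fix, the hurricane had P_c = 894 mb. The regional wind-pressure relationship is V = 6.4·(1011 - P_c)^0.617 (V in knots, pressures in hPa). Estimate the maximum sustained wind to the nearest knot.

ΔP = 1011 − 894 = 117 mb.
117^0.617 ≈ 18.883.
V ≈ 6.4 × 18.883 ≈ 120.9 kt.

121 kt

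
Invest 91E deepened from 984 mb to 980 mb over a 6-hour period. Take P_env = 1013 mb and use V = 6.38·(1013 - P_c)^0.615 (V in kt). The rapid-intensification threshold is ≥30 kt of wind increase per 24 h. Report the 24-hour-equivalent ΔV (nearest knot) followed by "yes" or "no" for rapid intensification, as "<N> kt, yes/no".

17 kt, no

V₁: ΔP = 29, V ≈ 6.38 × 29^0.615 ≈ 50.61 kt.
V₂: ΔP = 33, V ≈ 6.38 × 33^0.615 ≈ 54.79 kt.
ΔV over 6 h = 4.18 kt → 24 h equivalent = 4.18 × 24/6 ≈ 16.72 kt.
17 kt < 30 kt ⇒ not rapid intensification.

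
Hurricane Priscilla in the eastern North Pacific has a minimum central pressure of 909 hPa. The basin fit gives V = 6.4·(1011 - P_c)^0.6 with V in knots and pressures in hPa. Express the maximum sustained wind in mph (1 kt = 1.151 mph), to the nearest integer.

118 mph

ΔP = 1011 − 909 = 102 hPa.
V ≈ 6.4 × 102^0.6 = 6.4 × 16.038 ≈ 102.646 kt.
102.646 × 1.151 ≈ 118.15 mph → 118 mph.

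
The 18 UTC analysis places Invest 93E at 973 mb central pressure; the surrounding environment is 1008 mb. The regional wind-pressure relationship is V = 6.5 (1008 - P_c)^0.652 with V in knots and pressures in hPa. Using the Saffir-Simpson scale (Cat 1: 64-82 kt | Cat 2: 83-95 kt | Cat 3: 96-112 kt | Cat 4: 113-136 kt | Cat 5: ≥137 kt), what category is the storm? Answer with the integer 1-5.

ΔP = 1008 − 973 = 35 mb.
V ≈ 6.5 × 35^0.652 = 6.5 × 10.16 ≈ 66 kt.
66 kt falls in the Category 1 band.

1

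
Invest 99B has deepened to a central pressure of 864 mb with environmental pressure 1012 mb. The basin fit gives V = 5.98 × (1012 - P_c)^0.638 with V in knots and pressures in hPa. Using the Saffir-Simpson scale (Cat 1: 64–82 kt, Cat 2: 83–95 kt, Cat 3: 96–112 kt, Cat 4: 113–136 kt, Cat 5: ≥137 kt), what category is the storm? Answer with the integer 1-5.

5

ΔP = 1012 − 864 = 148 mb.
V ≈ 5.98 × 148^0.638 = 5.98 × 24.25 ≈ 145 kt.
145 kt falls in the Category 5 band.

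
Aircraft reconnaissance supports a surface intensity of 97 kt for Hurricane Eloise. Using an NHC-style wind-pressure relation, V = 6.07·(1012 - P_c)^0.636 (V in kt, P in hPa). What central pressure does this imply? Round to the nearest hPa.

934 hPa

ΔP = (V / 6.07)^(1/0.636) = (97/6.07)^1.572.
97/6.07 = 15.980; 15.980^1.572 ≈ 78.06 hPa.
P_c = 1012 − 78.06 = 933.94 ≈ 934 hPa.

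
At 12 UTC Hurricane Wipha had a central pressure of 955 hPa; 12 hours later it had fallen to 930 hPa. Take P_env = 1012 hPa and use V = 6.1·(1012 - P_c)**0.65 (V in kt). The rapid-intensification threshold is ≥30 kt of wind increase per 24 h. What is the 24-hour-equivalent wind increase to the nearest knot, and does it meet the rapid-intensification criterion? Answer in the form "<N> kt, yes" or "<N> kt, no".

45 kt, yes

V₁: ΔP = 57, V ≈ 6.1 × 57^0.65 ≈ 84.46 kt.
V₂: ΔP = 82, V ≈ 6.1 × 82^0.65 ≈ 106.98 kt.
ΔV over 12 h = 22.52 kt → 24 h equivalent = 22.52 × 24/12 ≈ 45.04 kt.
45 kt ≥ 30 kt ⇒ rapid intensification.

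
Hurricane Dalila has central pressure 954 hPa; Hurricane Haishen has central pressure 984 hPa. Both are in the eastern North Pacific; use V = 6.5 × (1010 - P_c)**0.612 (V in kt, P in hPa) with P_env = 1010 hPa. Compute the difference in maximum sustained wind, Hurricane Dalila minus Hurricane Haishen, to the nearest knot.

Hurricane Dalila: ΔP = 56; V ≈ 6.5 × 56^0.612 ≈ 76.35 kt.
Hurricane Haishen: ΔP = 26; V ≈ 6.5 × 26^0.612 ≈ 47.74 kt.
Difference ≈ 76.35 − 47.74 = 28.61 → 29 kt.

29 kt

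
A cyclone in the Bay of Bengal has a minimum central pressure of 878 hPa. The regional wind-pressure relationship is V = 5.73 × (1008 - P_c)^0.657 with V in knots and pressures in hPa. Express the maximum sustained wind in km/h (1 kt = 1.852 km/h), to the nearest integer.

ΔP = 1008 − 878 = 130 hPa.
V ≈ 5.73 × 130^0.657 = 5.73 × 24.483 ≈ 140.286 kt.
140.286 × 1.852 ≈ 259.81 km/h → 260 km/h.

260 km/h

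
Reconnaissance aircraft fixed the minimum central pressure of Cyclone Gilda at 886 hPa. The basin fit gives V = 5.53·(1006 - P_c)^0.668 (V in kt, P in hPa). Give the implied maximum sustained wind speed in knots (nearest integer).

135 kt

ΔP = 1006 − 886 = 120 hPa.
120^0.668 ≈ 24.485.
V ≈ 5.53 × 24.485 ≈ 135.4 kt.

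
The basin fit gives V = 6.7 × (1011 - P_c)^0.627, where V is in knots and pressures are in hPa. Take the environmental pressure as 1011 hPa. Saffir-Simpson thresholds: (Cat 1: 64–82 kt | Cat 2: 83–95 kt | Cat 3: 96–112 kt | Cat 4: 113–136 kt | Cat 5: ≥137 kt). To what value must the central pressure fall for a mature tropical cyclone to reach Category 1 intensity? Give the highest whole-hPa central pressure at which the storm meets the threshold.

974 hPa

Category 1 begins at V = 64 kt.
Required ΔP = (64/6.7)^(1/0.627) = 9.552^1.595 ≈ 36.57 hPa.
P_c ≤ 1011 − 36.57 = 974.43, so the highest integer P_c is 974 hPa.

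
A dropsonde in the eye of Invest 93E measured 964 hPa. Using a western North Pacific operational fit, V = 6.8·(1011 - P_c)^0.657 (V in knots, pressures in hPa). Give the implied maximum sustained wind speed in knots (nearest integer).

85 kt

ΔP = 1011 − 964 = 47 hPa.
47^0.657 ≈ 12.548.
V ≈ 6.8 × 12.548 ≈ 85.3 kt.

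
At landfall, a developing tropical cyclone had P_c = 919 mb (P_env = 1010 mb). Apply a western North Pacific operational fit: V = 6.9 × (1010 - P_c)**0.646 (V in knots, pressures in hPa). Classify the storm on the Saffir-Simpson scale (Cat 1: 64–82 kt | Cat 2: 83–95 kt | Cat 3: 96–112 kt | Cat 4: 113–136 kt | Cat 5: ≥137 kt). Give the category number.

ΔP = 1010 − 919 = 91 mb.
V ≈ 6.9 × 91^0.646 = 6.9 × 18.43 ≈ 127 kt.
127 kt falls in the Category 4 band.

4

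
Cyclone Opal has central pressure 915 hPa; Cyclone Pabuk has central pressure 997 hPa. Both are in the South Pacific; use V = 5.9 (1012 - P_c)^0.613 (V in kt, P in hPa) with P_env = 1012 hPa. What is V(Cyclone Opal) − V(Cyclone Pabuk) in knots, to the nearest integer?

66 kt

Cyclone Opal: ΔP = 97; V ≈ 5.9 × 97^0.613 ≈ 97.44 kt.
Cyclone Pabuk: ΔP = 15; V ≈ 5.9 × 15^0.613 ≈ 31.03 kt.
Difference ≈ 97.44 − 31.03 = 66.41 → 66 kt.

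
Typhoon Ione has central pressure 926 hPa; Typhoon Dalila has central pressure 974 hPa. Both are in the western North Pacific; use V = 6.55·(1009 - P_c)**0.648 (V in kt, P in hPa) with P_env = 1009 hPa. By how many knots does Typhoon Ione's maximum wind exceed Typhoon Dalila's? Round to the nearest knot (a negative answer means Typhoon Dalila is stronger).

49 kt

Typhoon Ione: ΔP = 83; V ≈ 6.55 × 83^0.648 ≈ 114.76 kt.
Typhoon Dalila: ΔP = 35; V ≈ 6.55 × 35^0.648 ≈ 65.58 kt.
Difference ≈ 114.76 − 65.58 = 49.18 → 49 kt.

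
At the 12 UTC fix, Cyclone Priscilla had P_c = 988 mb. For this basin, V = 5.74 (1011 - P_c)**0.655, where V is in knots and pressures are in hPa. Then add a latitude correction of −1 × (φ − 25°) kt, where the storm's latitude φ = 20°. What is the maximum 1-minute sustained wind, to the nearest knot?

ΔP = 1011 − 988 = 23 mb.
23^0.655 ≈ 7.797.
V ≈ 5.74 × 7.797 ≈ 44.8 kt.
Latitude correction: −1 × (20 − 25) = 5 kt.
Corrected V ≈ 49.8 kt → 50 kt.

50 kt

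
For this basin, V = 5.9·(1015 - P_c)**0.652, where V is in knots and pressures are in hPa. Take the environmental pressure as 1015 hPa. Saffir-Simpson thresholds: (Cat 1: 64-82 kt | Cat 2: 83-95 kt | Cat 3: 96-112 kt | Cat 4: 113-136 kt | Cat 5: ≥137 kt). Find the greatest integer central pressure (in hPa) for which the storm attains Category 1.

976 hPa

Category 1 begins at V = 64 kt.
Required ΔP = (64/5.9)^(1/0.652) = 10.847^1.534 ≈ 38.72 hPa.
P_c ≤ 1015 − 38.72 = 976.28, so the highest integer P_c is 976 hPa.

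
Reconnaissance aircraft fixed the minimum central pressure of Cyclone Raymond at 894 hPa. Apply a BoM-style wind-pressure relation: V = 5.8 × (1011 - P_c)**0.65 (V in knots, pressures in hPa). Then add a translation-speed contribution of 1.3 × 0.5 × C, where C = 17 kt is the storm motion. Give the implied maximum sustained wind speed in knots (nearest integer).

ΔP = 1011 − 894 = 117 hPa.
117^0.65 ≈ 22.096.
V ≈ 5.8 × 22.096 ≈ 128.2 kt.
Translation term: 1.3 × 0.5 × 17 = 11.05 kt.
Corrected V ≈ 139.25 kt → 139 kt.

139 kt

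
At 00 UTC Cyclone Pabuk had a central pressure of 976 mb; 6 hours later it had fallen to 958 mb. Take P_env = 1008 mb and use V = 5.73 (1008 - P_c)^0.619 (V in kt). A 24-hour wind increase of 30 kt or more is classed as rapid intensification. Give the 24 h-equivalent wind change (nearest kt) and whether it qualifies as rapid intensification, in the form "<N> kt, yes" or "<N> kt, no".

62 kt, yes

V₁: ΔP = 32, V ≈ 5.73 × 32^0.619 ≈ 48.96 kt.
V₂: ΔP = 50, V ≈ 5.73 × 50^0.619 ≈ 64.54 kt.
ΔV over 6 h = 15.58 kt → 24 h equivalent = 15.58 × 24/6 ≈ 62.32 kt.
62 kt ≥ 30 kt ⇒ rapid intensification.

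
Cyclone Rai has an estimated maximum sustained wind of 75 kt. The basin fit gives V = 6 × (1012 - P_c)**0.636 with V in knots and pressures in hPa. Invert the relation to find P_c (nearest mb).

959 mb

ΔP = (V / 6)^(1/0.636) = (75/6)^1.572.
75/6 = 12.500; 12.500^1.572 ≈ 53.05 mb.
P_c = 1012 − 53.05 = 958.95 ≈ 959 mb.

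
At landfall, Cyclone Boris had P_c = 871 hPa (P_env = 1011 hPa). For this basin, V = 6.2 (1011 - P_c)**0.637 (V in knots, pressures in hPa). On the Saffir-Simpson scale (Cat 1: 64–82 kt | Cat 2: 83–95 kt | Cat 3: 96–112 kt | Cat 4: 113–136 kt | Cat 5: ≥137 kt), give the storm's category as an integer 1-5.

ΔP = 1011 − 871 = 140 hPa.
V ≈ 6.2 × 140^0.637 = 6.2 × 23.29 ≈ 144 kt.
144 kt falls in the Category 5 band.

5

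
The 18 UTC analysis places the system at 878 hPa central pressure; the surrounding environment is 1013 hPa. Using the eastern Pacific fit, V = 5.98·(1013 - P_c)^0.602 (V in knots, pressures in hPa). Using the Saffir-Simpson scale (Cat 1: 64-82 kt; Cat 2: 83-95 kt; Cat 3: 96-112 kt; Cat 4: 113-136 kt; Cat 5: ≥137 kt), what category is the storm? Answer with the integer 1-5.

4

ΔP = 1013 − 878 = 135 hPa.
V ≈ 5.98 × 135^0.602 = 5.98 × 19.16 ≈ 115 kt.
115 kt falls in the Category 4 band.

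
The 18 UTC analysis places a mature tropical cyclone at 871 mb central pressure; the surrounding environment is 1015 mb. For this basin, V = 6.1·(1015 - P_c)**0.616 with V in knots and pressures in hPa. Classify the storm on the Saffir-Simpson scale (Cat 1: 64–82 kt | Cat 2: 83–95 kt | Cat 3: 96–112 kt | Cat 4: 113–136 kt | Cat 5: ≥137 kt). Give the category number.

4

ΔP = 1015 − 871 = 144 mb.
V ≈ 6.1 × 144^0.616 = 6.1 × 21.36 ≈ 130 kt.
130 kt falls in the Category 4 band.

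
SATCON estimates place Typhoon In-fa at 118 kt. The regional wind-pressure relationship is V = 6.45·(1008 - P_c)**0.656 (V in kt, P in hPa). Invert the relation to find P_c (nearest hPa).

924 hPa

ΔP = (V / 6.45)^(1/0.656) = (118/6.45)^1.524.
118/6.45 = 18.295; 18.295^1.524 ≈ 84.00 hPa.
P_c = 1008 − 84.00 = 924.00 ≈ 924 hPa.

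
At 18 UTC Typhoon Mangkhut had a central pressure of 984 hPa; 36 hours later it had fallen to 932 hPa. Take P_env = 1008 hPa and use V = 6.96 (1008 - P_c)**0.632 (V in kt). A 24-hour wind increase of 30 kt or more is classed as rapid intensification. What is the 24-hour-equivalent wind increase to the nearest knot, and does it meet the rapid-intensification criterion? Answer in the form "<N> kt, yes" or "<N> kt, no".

37 kt, yes

V₁: ΔP = 24, V ≈ 6.96 × 24^0.632 ≈ 51.87 kt.
V₂: ΔP = 76, V ≈ 6.96 × 76^0.632 ≈ 107.47 kt.
ΔV over 36 h = 55.60 kt → 24 h equivalent = 55.60 × 24/36 ≈ 37.07 kt.
37 kt ≥ 30 kt ⇒ rapid intensification.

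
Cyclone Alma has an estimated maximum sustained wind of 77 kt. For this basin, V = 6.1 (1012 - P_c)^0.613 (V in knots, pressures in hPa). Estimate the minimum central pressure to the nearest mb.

949 mb

ΔP = (V / 6.1)^(1/0.613) = (77/6.1)^1.631.
77/6.1 = 12.623; 12.623^1.631 ≈ 62.57 mb.
P_c = 1012 − 62.57 = 949.43 ≈ 949 mb.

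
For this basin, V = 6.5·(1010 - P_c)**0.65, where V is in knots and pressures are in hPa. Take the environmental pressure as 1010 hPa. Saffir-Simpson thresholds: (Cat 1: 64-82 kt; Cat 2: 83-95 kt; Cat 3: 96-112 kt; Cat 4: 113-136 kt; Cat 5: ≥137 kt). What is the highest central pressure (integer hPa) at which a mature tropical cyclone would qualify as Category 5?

Category 5 begins at V = 137 kt.
Required ΔP = (137/6.5)^(1/0.65) = 21.077^1.538 ≈ 108.80 hPa.
P_c ≤ 1010 − 108.80 = 901.20, so the highest integer P_c is 901 hPa.

901 hPa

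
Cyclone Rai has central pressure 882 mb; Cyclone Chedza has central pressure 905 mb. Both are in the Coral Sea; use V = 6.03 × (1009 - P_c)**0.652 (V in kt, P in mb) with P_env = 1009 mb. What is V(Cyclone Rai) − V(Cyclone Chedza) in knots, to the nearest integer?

17 kt

Cyclone Rai: ΔP = 127; V ≈ 6.03 × 127^0.652 ≈ 141.90 kt.
Cyclone Chedza: ΔP = 104; V ≈ 6.03 × 104^0.652 ≈ 124.57 kt.
Difference ≈ 141.90 − 124.57 = 17.33 → 17 kt.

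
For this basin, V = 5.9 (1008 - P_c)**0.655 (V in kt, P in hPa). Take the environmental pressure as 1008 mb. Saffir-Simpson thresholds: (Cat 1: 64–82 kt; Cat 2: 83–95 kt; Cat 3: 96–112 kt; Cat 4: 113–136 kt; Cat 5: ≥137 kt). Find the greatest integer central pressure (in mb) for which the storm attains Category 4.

Category 4 begins at V = 113 kt.
Required ΔP = (113/5.9)^(1/0.655) = 19.153^1.527 ≈ 90.70 mb.
P_c ≤ 1008 − 90.70 = 917.30, so the highest integer P_c is 917 mb.

917 mb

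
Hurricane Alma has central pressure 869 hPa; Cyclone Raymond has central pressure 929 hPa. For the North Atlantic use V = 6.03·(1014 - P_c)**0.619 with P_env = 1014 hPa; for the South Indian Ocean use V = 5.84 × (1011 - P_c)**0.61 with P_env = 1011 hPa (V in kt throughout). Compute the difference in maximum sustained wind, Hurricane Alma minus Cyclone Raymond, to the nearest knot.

45 kt

Hurricane Alma: ΔP = 145; V ≈ 6.03 × 145^0.619 ≈ 131.28 kt.
Cyclone Raymond: ΔP = 82; V ≈ 5.84 × 82^0.61 ≈ 85.87 kt.
Difference ≈ 131.28 − 85.87 = 45.41 → 45 kt.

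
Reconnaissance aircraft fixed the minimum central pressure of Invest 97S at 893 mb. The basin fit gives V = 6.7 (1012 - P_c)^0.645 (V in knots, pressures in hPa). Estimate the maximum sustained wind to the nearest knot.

146 kt

ΔP = 1012 − 893 = 119 mb.
119^0.645 ≈ 21.814.
V ≈ 6.7 × 21.814 ≈ 146.2 kt.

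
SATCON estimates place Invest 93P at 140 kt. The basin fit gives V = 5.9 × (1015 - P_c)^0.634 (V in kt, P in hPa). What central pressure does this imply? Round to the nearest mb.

867 mb

ΔP = (V / 5.9)^(1/0.634) = (140/5.9)^1.577.
140/5.9 = 23.729; 23.729^1.577 ≈ 147.64 mb.
P_c = 1015 − 147.64 = 867.36 ≈ 867 mb.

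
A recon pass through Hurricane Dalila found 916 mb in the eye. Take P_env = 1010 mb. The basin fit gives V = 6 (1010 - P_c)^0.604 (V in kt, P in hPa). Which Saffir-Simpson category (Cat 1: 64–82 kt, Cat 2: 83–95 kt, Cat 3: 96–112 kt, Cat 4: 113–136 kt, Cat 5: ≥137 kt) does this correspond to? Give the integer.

2

ΔP = 1010 − 916 = 94 mb.
V ≈ 6 × 94^0.604 = 6 × 15.55 ≈ 93 kt.
93 kt falls in the Category 2 band.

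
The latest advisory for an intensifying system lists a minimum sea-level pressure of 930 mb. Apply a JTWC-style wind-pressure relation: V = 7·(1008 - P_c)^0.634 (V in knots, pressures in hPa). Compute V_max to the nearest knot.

ΔP = 1008 − 930 = 78 mb.
78^0.634 ≈ 15.834.
V ≈ 7 × 15.834 ≈ 110.8 kt.

111 kt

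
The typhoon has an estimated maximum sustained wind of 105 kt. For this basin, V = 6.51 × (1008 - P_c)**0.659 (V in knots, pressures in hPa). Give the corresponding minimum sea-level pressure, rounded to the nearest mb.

ΔP = (V / 6.51)^(1/0.659) = (105/6.51)^1.517.
105/6.51 = 16.129; 16.129^1.517 ≈ 68.00 mb.
P_c = 1008 − 68.00 = 940.00 ≈ 940 mb.

940 mb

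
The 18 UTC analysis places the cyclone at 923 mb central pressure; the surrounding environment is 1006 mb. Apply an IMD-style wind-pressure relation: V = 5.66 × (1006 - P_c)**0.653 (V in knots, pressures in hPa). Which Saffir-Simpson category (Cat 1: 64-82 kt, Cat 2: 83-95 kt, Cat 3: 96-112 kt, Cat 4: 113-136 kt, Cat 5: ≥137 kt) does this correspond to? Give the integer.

3

ΔP = 1006 − 923 = 83 mb.
V ≈ 5.66 × 83^0.653 = 5.66 × 17.91 ≈ 101 kt.
101 kt falls in the Category 3 band.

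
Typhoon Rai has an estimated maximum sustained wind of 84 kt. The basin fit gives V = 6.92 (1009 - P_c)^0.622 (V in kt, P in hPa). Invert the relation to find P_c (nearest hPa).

954 hPa

ΔP = (V / 6.92)^(1/0.622) = (84/6.92)^1.608.
84/6.92 = 12.139; 12.139^1.608 ≈ 55.34 hPa.
P_c = 1009 − 55.34 = 953.66 ≈ 954 hPa.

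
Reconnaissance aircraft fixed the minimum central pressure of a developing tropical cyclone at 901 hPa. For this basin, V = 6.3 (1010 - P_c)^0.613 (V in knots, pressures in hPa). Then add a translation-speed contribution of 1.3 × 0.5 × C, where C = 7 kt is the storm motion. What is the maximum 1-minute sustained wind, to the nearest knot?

ΔP = 1010 − 901 = 109 hPa.
109^0.613 ≈ 17.740.
V ≈ 6.3 × 17.740 ≈ 111.8 kt.
Translation term: 1.3 × 0.5 × 7 = 4.55 kt.
Corrected V ≈ 116.35 kt → 116 kt.

116 kt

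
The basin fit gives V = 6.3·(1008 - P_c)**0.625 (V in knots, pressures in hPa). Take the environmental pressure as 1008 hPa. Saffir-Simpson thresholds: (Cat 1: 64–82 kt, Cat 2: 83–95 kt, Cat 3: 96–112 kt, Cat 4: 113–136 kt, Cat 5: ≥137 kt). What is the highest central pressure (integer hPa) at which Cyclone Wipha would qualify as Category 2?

Category 2 begins at V = 83 kt.
Required ΔP = (83/6.3)^(1/0.625) = 13.175^1.600 ≈ 61.88 hPa.
P_c ≤ 1008 − 61.88 = 946.12, so the highest integer P_c is 946 hPa.

946 hPa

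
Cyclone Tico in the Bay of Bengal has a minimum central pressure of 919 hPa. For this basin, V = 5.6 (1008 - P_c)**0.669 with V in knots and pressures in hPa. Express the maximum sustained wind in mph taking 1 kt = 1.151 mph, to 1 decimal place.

ΔP = 1008 − 919 = 89 hPa.
V ≈ 5.6 × 89^0.669 = 5.6 × 20.144 ≈ 112.805 kt.
112.805 × 1.151 ≈ 129.84 mph → 129.8 mph.

129.8 mph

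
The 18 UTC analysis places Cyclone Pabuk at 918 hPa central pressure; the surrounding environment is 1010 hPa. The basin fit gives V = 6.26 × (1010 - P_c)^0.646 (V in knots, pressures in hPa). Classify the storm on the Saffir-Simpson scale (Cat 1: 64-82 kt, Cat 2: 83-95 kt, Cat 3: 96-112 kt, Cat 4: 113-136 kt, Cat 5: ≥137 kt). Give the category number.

ΔP = 1010 − 918 = 92 hPa.
V ≈ 6.26 × 92^0.646 = 6.26 × 18.56 ≈ 116 kt.
116 kt falls in the Category 4 band.

4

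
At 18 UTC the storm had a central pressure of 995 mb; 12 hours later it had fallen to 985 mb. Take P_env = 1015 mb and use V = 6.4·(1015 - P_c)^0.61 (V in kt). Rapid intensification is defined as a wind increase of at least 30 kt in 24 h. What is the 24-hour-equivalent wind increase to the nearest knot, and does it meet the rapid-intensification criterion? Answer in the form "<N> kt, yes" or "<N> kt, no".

V₁: ΔP = 20, V ≈ 6.4 × 20^0.61 ≈ 39.79 kt.
V₂: ΔP = 30, V ≈ 6.4 × 30^0.61 ≈ 50.96 kt.
ΔV over 12 h = 11.17 kt → 24 h equivalent = 11.17 × 24/12 ≈ 22.34 kt.
22 kt < 30 kt ⇒ not rapid intensification.

22 kt, no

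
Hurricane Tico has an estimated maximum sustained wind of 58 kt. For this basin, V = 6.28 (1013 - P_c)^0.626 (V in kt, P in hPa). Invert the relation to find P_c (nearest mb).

978 mb

ΔP = (V / 6.28)^(1/0.626) = (58/6.28)^1.597.
58/6.28 = 9.236; 9.236^1.597 ≈ 34.86 mb.
P_c = 1013 − 34.86 = 978.14 ≈ 978 mb.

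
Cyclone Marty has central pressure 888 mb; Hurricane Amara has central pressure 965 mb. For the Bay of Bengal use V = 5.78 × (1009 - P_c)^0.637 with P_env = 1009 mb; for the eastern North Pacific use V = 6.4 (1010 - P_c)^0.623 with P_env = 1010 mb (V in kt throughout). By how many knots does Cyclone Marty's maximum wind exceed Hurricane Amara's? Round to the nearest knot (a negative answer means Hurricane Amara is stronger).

Cyclone Marty: ΔP = 121; V ≈ 5.78 × 121^0.637 ≈ 122.65 kt.
Hurricane Amara: ΔP = 45; V ≈ 6.4 × 45^0.623 ≈ 68.57 kt.
Difference ≈ 122.65 − 68.57 = 54.08 → 54 kt.

54 kt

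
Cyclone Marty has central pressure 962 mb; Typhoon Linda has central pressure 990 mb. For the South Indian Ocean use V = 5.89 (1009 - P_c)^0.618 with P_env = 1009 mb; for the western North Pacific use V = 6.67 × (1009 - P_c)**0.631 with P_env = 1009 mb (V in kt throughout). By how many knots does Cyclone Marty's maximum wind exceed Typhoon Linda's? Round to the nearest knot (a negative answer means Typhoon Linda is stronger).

21 kt

Cyclone Marty: ΔP = 47; V ≈ 5.89 × 47^0.618 ≈ 63.60 kt.
Typhoon Linda: ΔP = 19; V ≈ 6.67 × 19^0.631 ≈ 42.76 kt.
Difference ≈ 63.60 − 42.76 = 20.84 → 21 kt.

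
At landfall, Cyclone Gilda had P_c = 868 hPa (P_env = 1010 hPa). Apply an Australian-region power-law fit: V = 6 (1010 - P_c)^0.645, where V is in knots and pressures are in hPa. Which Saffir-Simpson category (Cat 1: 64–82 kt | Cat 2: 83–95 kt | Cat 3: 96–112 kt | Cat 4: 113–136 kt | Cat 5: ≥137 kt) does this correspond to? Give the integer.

ΔP = 1010 − 868 = 142 hPa.
V ≈ 6 × 142^0.645 = 6 × 24.45 ≈ 147 kt.
147 kt falls in the Category 5 band.

5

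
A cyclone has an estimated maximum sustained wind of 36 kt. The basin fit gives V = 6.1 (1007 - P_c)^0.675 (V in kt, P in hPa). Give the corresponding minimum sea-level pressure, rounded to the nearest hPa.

993 hPa

ΔP = (V / 6.1)^(1/0.675) = (36/6.1)^1.481.
36/6.1 = 5.902; 5.902^1.481 ≈ 13.87 hPa.
P_c = 1007 − 13.87 = 993.13 ≈ 993 hPa.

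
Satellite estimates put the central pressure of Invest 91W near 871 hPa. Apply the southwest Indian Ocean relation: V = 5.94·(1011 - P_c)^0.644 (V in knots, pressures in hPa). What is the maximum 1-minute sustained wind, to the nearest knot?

143 kt

ΔP = 1011 − 871 = 140 hPa.
140^0.644 ≈ 24.105.
V ≈ 5.94 × 24.105 ≈ 143.2 kt.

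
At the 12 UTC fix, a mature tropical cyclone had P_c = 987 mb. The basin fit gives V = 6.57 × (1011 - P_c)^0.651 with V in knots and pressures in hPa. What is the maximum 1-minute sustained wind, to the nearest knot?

52 kt

ΔP = 1011 − 987 = 24 mb.
24^0.651 ≈ 7.916.
V ≈ 6.57 × 7.916 ≈ 52.0 kt.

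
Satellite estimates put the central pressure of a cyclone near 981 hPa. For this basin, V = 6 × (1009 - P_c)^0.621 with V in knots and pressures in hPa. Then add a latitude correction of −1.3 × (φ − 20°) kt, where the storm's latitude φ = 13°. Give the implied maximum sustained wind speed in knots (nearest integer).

57 kt

ΔP = 1009 − 981 = 28 hPa.
28^0.621 ≈ 7.919.
V ≈ 6 × 7.919 ≈ 47.5 kt.
Latitude correction: −1.3 × (13 − 20) = 9.1 kt.
Corrected V ≈ 56.6 kt → 57 kt.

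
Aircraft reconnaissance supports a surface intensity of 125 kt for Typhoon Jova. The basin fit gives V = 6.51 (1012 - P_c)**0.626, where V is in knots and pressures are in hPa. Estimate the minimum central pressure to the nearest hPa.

ΔP = (V / 6.51)^(1/0.626) = (125/6.51)^1.597.
125/6.51 = 19.201; 19.201^1.597 ≈ 112.21 hPa.
P_c = 1012 − 112.21 = 899.79 ≈ 900 hPa.

900 hPa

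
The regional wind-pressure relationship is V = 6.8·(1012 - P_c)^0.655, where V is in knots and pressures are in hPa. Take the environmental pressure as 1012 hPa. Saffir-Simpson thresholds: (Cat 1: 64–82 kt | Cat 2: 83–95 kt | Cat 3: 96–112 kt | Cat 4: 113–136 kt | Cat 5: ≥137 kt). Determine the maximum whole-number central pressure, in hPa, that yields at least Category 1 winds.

981 hPa

Category 1 begins at V = 64 kt.
Required ΔP = (64/6.8)^(1/0.655) = 9.412^1.527 ≈ 30.66 hPa.
P_c ≤ 1012 − 30.66 = 981.34, so the highest integer P_c is 981 hPa.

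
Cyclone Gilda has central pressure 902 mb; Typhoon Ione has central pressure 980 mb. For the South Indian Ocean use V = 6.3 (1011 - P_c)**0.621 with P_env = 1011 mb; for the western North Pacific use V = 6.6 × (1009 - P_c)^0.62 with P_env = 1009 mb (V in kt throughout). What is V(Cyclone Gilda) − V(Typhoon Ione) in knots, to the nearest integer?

Cyclone Gilda: ΔP = 109; V ≈ 6.3 × 109^0.621 ≈ 116.03 kt.
Typhoon Ione: ΔP = 29; V ≈ 6.6 × 29^0.62 ≈ 53.24 kt.
Difference ≈ 116.03 − 53.24 = 62.79 → 63 kt.

63 kt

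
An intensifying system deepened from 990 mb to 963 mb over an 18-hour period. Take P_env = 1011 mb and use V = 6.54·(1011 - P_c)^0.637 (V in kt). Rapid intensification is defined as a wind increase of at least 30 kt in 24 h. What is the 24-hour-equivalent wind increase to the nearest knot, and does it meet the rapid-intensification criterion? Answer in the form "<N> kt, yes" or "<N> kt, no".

V₁: ΔP = 21, V ≈ 6.54 × 21^0.637 ≈ 45.48 kt.
V₂: ΔP = 48, V ≈ 6.54 × 48^0.637 ≈ 77.01 kt.
ΔV over 18 h = 31.53 kt → 24 h equivalent = 31.53 × 24/18 ≈ 42.04 kt.
42 kt ≥ 30 kt ⇒ rapid intensification.

42 kt, yes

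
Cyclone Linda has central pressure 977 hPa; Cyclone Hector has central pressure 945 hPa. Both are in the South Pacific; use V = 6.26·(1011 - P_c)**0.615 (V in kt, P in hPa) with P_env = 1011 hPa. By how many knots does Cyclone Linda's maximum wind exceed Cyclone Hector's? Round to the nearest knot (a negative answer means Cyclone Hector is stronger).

Cyclone Linda: ΔP = 34; V ≈ 6.26 × 34^0.615 ≈ 54.76 kt.
Cyclone Hector: ΔP = 66; V ≈ 6.26 × 66^0.615 ≈ 82.34 kt.
Difference ≈ 54.76 − 82.34 = -27.58 → -28 kt.

-28 kt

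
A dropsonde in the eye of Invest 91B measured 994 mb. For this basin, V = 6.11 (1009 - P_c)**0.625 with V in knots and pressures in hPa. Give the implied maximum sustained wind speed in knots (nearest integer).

33 kt

ΔP = 1009 − 994 = 15 mb.
15^0.625 ≈ 5.433.
V ≈ 6.11 × 5.433 ≈ 33.2 kt.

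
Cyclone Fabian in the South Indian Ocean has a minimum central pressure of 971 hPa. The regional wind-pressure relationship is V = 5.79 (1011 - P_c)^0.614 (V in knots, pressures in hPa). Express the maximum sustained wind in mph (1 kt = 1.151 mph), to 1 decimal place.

ΔP = 1011 − 971 = 40 hPa.
V ≈ 5.79 × 40^0.614 = 5.79 × 9.631 ≈ 55.763 kt.
55.763 × 1.151 ≈ 64.18 mph → 64.2 mph.

64.2 mph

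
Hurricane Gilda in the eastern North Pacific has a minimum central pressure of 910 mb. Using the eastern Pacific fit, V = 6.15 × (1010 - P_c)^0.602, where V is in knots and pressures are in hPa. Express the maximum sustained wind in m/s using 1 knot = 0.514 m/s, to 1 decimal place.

50.6 m/s

ΔP = 1010 − 910 = 100 mb.
V ≈ 6.15 × 100^0.602 = 6.15 × 15.996 ≈ 98.373 kt.
98.373 × 0.514 ≈ 50.56 m/s → 50.6 m/s.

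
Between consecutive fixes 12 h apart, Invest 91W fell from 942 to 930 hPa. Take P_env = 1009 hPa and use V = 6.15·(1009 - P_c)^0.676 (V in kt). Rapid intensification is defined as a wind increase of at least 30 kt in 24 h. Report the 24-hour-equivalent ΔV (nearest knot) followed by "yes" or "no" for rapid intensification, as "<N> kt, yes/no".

25 kt, no

V₁: ΔP = 67, V ≈ 6.15 × 67^0.676 ≈ 105.51 kt.
V₂: ΔP = 79, V ≈ 6.15 × 79^0.676 ≈ 117.94 kt.
ΔV over 12 h = 12.43 kt → 24 h equivalent = 12.43 × 24/12 ≈ 24.86 kt.
25 kt < 30 kt ⇒ not rapid intensification.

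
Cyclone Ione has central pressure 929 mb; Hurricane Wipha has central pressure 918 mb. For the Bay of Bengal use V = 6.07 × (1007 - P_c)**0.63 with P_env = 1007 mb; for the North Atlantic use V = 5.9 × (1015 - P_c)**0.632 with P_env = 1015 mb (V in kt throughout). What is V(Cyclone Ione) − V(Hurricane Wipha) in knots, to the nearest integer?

-12 kt

Cyclone Ione: ΔP = 78; V ≈ 6.07 × 78^0.63 ≈ 94.45 kt.
Hurricane Wipha: ΔP = 97; V ≈ 5.9 × 97^0.632 ≈ 106.29 kt.
Difference ≈ 94.45 − 106.29 = -11.84 → -12 kt.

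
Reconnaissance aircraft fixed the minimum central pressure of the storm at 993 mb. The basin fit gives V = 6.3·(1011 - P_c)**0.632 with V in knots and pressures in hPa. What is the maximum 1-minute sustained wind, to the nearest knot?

ΔP = 1011 − 993 = 18 mb.
18^0.632 ≈ 6.213.
V ≈ 6.3 × 6.213 ≈ 39.1 kt.

39 kt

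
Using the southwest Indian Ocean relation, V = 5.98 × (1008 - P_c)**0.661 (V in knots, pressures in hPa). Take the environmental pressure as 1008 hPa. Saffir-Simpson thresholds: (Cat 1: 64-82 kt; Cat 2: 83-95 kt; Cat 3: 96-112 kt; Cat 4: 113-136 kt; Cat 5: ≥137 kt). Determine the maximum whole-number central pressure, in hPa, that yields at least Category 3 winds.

Category 3 begins at V = 96 kt.
Required ΔP = (96/5.98)^(1/0.661) = 16.054^1.513 ≈ 66.66 hPa.
P_c ≤ 1008 − 66.66 = 941.34, so the highest integer P_c is 941 hPa.

941 hPa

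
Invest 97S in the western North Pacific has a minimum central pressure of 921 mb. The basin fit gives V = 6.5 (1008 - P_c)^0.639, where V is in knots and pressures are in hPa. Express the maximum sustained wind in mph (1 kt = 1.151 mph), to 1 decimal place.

ΔP = 1008 − 921 = 87 mb.
V ≈ 6.5 × 87^0.639 = 6.5 × 17.352 ≈ 112.789 kt.
112.789 × 1.151 ≈ 129.82 mph → 129.8 mph.

129.8 mph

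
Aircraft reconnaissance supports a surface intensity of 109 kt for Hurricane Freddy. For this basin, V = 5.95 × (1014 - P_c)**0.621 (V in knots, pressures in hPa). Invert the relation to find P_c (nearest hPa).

906 hPa

ΔP = (V / 5.95)^(1/0.621) = (109/5.95)^1.610.
109/5.95 = 18.319; 18.319^1.610 ≈ 108.06 hPa.
P_c = 1014 − 108.06 = 905.94 ≈ 906 hPa.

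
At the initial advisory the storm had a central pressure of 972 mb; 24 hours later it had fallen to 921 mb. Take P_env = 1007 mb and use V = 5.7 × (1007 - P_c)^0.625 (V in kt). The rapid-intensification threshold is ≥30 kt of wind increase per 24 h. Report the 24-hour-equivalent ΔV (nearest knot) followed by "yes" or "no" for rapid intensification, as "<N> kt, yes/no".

40 kt, yes

V₁: ΔP = 35, V ≈ 5.7 × 35^0.625 ≈ 52.59 kt.
V₂: ΔP = 86, V ≈ 5.7 × 86^0.625 ≈ 92.24 kt.
ΔV over 24 h = 39.65 kt → 24 h equivalent = 39.65 × 24/24 ≈ 39.65 kt.
40 kt ≥ 30 kt ⇒ rapid intensification.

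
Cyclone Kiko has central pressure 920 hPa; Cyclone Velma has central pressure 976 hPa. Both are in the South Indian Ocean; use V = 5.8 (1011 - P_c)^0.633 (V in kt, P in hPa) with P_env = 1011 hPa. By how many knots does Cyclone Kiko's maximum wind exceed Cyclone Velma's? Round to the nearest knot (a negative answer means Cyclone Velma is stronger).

46 kt

Cyclone Kiko: ΔP = 91; V ≈ 5.8 × 91^0.633 ≈ 100.81 kt.
Cyclone Velma: ΔP = 35; V ≈ 5.8 × 35^0.633 ≈ 55.06 kt.
Difference ≈ 100.81 − 55.06 = 45.75 → 46 kt.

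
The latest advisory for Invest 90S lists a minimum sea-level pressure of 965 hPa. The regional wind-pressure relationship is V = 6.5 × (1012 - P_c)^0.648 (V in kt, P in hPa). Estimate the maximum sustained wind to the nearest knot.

79 kt

ΔP = 1012 − 965 = 47 hPa.
47^0.648 ≈ 12.120.
V ≈ 6.5 × 12.120 ≈ 78.8 kt.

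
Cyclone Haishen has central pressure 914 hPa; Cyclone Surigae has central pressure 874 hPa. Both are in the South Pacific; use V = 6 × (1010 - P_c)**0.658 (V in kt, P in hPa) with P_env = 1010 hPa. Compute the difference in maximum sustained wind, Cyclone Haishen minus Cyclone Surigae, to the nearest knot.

Cyclone Haishen: ΔP = 96; V ≈ 6 × 96^0.658 ≈ 120.92 kt.
Cyclone Surigae: ΔP = 136; V ≈ 6 × 136^0.658 ≈ 152.06 kt.
Difference ≈ 120.92 − 152.06 = -31.14 → -31 kt.

-31 kt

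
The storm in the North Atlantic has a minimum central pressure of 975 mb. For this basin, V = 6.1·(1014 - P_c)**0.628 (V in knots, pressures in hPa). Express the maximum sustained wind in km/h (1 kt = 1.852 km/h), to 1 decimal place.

112.8 km/h

ΔP = 1014 − 975 = 39 mb.
V ≈ 6.1 × 39^0.628 = 6.1 × 9.981 ≈ 60.886 kt.
60.886 × 1.852 ≈ 112.76 km/h → 112.8 km/h.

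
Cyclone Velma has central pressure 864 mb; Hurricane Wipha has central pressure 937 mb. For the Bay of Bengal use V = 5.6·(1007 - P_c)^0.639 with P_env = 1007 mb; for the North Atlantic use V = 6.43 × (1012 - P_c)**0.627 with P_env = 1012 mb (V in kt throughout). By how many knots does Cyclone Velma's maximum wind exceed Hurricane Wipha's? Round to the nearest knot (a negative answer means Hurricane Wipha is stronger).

37 kt

Cyclone Velma: ΔP = 143; V ≈ 5.6 × 143^0.639 ≈ 133.49 kt.
Hurricane Wipha: ΔP = 75; V ≈ 6.43 × 75^0.627 ≈ 96.36 kt.
Difference ≈ 133.49 − 96.36 = 37.13 → 37 kt.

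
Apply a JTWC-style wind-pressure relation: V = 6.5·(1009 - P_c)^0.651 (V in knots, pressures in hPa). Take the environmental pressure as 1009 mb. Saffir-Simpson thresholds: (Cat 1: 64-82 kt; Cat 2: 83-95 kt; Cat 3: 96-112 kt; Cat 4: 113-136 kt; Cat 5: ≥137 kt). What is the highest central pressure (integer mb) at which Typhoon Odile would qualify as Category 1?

Category 1 begins at V = 64 kt.
Required ΔP = (64/6.5)^(1/0.651) = 9.846^1.536 ≈ 33.55 mb.
P_c ≤ 1009 − 33.55 = 975.45, so the highest integer P_c is 975 mb.

975 mb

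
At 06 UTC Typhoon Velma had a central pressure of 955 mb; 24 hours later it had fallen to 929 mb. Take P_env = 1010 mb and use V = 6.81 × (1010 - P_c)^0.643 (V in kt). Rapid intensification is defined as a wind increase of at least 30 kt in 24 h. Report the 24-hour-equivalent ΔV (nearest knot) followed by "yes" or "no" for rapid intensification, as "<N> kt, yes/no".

25 kt, no

V₁: ΔP = 55, V ≈ 6.81 × 55^0.643 ≈ 89.58 kt.
V₂: ΔP = 81, V ≈ 6.81 × 81^0.643 ≈ 114.90 kt.
ΔV over 24 h = 25.32 kt → 24 h equivalent = 25.32 × 24/24 ≈ 25.32 kt.
25 kt < 30 kt ⇒ not rapid intensification.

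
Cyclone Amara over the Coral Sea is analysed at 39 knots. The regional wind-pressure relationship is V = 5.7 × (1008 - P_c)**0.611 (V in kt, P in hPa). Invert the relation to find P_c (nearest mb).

985 mb

ΔP = (V / 5.7)^(1/0.611) = (39/5.7)^1.637.
39/5.7 = 6.842; 6.842^1.637 ≈ 23.28 mb.
P_c = 1008 − 23.28 = 984.72 ≈ 985 mb.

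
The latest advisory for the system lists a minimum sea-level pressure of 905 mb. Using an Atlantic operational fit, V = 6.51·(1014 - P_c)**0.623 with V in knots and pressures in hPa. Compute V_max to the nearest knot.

121 kt

ΔP = 1014 − 905 = 109 mb.
109^0.623 ≈ 18.592.
V ≈ 6.51 × 18.592 ≈ 121.0 kt.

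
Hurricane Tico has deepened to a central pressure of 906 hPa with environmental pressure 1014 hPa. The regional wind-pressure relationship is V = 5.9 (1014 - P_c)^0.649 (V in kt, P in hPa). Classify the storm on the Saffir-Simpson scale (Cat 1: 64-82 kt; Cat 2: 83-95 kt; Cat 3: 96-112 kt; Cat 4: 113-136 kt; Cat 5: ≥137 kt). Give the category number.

ΔP = 1014 − 906 = 108 hPa.
V ≈ 5.9 × 108^0.649 = 5.9 × 20.88 ≈ 123 kt.
123 kt falls in the Category 4 band.

4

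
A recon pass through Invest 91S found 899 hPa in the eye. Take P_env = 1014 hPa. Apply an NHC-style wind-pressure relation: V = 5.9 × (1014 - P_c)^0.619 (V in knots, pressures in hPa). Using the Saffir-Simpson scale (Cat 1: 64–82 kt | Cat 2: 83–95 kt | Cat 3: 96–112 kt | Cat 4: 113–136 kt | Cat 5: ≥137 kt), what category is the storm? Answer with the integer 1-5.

ΔP = 1014 − 899 = 115 hPa.
V ≈ 5.9 × 115^0.619 = 5.9 × 18.86 ≈ 111 kt.
111 kt falls in the Category 3 band.

3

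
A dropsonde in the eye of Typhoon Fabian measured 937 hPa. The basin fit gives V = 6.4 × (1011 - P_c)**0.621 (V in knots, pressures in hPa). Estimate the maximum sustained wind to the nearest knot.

ΔP = 1011 − 937 = 74 hPa.
74^0.621 ≈ 14.481.
V ≈ 6.4 × 14.481 ≈ 92.7 kt.

93 kt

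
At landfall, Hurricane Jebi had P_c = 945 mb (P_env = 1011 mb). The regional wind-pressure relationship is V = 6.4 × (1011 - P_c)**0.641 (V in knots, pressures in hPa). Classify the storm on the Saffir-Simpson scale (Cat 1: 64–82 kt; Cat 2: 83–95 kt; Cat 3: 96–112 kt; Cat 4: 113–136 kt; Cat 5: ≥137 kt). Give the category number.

2

ΔP = 1011 − 945 = 66 mb.
V ≈ 6.4 × 66^0.641 = 6.4 × 14.67 ≈ 94 kt.
94 kt falls in the Category 2 band.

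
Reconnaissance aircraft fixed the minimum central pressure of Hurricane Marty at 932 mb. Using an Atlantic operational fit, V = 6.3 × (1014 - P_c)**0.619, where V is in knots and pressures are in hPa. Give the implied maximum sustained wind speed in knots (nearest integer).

ΔP = 1014 − 932 = 82 mb.
82^0.619 ≈ 15.299.
V ≈ 6.3 × 15.299 ≈ 96.4 kt.

96 kt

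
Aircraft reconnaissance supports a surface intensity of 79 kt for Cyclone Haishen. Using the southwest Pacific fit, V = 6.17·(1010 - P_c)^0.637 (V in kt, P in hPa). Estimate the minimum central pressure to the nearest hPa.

955 hPa

ΔP = (V / 6.17)^(1/0.637) = (79/6.17)^1.570.
79/6.17 = 12.804; 12.804^1.570 ≈ 54.75 hPa.
P_c = 1010 − 54.75 = 955.25 ≈ 955 hPa.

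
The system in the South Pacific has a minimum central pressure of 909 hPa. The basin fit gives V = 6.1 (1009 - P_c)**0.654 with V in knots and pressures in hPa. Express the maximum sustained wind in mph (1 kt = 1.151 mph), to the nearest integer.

ΔP = 1009 − 909 = 100 hPa.
V ≈ 6.1 × 100^0.654 = 6.1 × 20.324 ≈ 123.974 kt.
123.974 × 1.151 ≈ 142.69 mph → 143 mph.

143 mph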